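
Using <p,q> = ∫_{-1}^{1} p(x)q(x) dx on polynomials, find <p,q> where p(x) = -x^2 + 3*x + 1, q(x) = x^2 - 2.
<p,q> = -12/5

Expand the product: p(x)·q(x) = -x^4 + 3*x^3 + 3*x^2 - 6*x - 2.
∫_{-1}^{1} of each monomial x^k gives [2/(k+1) if k even, 0 if k odd]. Integrating term-by-term (or equivalently evaluating the antiderivative F(x) = -x^5/5 + 3*x^4/4 + x^3 - 3*x^2 - 2*x at the endpoints):
  F(1) − F(−1) = -69/20 − (-21/20) = -12/5.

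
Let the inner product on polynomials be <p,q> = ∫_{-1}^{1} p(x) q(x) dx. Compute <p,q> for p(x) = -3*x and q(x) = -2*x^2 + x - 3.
<p,q> = -2

Expand the product: p(x)·q(x) = 6*x^3 - 3*x^2 + 9*x.
∫_{-1}^{1} of each monomial x^k gives [2/(k+1) if k even, 0 if k odd]. Integrating term-by-term (or equivalently evaluating the antiderivative F(x) = 3*x^4/2 - x^3 + 9*x^2/2 at the endpoints):
  F(1) − F(−1) = 5 − (7) = -2.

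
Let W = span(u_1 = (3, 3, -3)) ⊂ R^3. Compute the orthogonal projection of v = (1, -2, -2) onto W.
proj_W(v) = (1/3, 1/3, -1/3)

Set up U = [u_1 | ... | u_1] ∈ R^(3×1). The projector onto W = col(U) is P = U (U^T U)^(-1) U^T.
Compute U^T U =
  [27],
and U^T v = (3).
Solve U^T U · c = U^T v for the coefficients: c = (1/9). The projection is proj_W(v) = U c.
Check: (v - proj_W(v)) · u_1 = 0  (should be 0).
Result: proj_W(v) = (1/3, 1/3, -1/3).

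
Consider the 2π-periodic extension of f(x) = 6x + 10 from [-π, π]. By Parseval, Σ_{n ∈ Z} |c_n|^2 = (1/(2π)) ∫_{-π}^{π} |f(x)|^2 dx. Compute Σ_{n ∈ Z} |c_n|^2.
Σ |c_n|^2 = 12π^2 + 100

Expand and integrate term by term over [-π, π]:
  ∫ (6x)^2 dx = 36·(2π^3/3); ∫ 2·6·(10)·x dx = 0 (odd integrand); ∫ 10^2 dx = 100·2π.
So (1/(2π)) ∫_{-π}^{π} (6x + 10)^2 dx = 36π^2/3 + 100 = 12π^2 + 100.
Parseval ⇒ Σ |c_n|^2 = 12π^2 + 100.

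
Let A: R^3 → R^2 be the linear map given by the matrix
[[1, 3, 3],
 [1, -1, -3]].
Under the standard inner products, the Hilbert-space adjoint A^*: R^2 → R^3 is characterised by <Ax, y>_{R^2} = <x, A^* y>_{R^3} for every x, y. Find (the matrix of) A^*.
A^* = A^T =
[[1, 1],
 [3, -1],
 [3, -3]]

For real matrices with standard dot products, the defining identity <Ax, y> = <x, A^* y> gives (Ax)^T y = x^T (A^*) y, i.e. x^T A^T y = x^T (A^*) y. Since this holds for all x, y, we must have A^* = A^T. Therefore
A^* =
[[1, 1],
 [3, -1],
 [3, -3]].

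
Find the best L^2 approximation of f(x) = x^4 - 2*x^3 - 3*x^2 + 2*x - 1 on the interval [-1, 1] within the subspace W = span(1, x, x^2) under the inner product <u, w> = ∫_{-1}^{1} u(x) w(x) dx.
g(x) = -15*x^2/7 + 4*x/5 - 38/35

The best approximation g ∈ W is the orthogonal projection of f onto W. Writing g = a_0 + a_1 x + a_2 x^2, the coefficients solve the normal equations G · a = b where
  G_{ij} = <φ_i, φ_j> and b_i = <f, φ_i>, with φ_0 = 1, φ_1 = x, φ_2 = x^2.
G =
  [2, 0, 2/3]
  [0, 2/3, 0]
  [2/3, 0, 2/5],
b = (-18/5, 8/15, -166/105).
Solving gives a_0 = -38/35, a_1 = 4/5, a_2 = -15/7, so
  g(x) = -15*x^2/7 + 4*x/5 - 38/35.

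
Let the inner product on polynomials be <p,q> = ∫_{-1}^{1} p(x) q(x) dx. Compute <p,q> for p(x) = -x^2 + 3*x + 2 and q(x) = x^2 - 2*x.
<p,q> = -46/15

Expand the product: p(x)·q(x) = -x^4 + 5*x^3 - 4*x^2 - 4*x.
∫_{-1}^{1} of each monomial x^k gives [2/(k+1) if k even, 0 if k odd]. Integrating term-by-term (or equivalently evaluating the antiderivative F(x) = -x^5/5 + 5*x^4/4 - 4*x^3/3 - 2*x^2 at the endpoints):
  F(1) − F(−1) = -137/60 − (47/60) = -46/15.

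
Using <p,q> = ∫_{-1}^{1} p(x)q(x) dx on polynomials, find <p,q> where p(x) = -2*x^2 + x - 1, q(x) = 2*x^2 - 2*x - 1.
<p,q> = -14/15

Expand the product: p(x)·q(x) = -4*x^4 + 6*x^3 - 2*x^2 + x + 1.
∫_{-1}^{1} of each monomial x^k gives [2/(k+1) if k even, 0 if k odd]. Integrating term-by-term (or equivalently evaluating the antiderivative F(x) = -4*x^5/5 + 3*x^4/2 - 2*x^3/3 + x^2/2 + x at the endpoints):
  F(1) − F(−1) = 23/15 − (37/15) = -14/15.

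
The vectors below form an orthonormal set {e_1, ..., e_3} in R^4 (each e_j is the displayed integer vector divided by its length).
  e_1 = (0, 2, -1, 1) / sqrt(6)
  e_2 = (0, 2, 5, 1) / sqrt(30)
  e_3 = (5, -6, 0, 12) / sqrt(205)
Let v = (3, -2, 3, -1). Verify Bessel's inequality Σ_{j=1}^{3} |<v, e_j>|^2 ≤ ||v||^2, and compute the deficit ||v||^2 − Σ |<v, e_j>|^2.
Σ |<v, e_j>|^2 = 619/41; ||v||^2 = 23; deficit = 324/41

Write each e_j = u_j / sqrt(<u_j, u_j>) where u_j is the displayed integer vector. Then <v, e_j> = <v, u_j> / sqrt(<u_j, u_j>), so |<v, e_j>|^2 = <v, u_j>^2 / <u_j, u_j>.
Coefficients: <v, e_1> = -8/sqrt(6), <v, e_2> = 10/sqrt(30), <v, e_3> = 15/sqrt(205).
Square and sum: Σ |<v, e_j>|^2 = 619/41.
Compute ||v||^2 = v·v = 23.
Deficit = 23 − 619/41 = 324/41 ≥ 0, confirming Bessel's inequality. (The deficit equals ||v − Σ <v,e_j> e_j||^2, the squared distance from v to span{e_j}.)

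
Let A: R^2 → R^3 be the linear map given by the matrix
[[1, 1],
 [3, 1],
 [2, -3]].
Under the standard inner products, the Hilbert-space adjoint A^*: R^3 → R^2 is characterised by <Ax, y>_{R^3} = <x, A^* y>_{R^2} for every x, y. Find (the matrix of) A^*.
A^* = A^T =
[[1, 3, 2],
 [1, 1, -3]]

For real matrices with standard dot products, the defining identity <Ax, y> = <x, A^* y> gives (Ax)^T y = x^T (A^*) y, i.e. x^T A^T y = x^T (A^*) y. Since this holds for all x, y, we must have A^* = A^T. Therefore
A^* =
[[1, 3, 2],
 [1, 1, -3]].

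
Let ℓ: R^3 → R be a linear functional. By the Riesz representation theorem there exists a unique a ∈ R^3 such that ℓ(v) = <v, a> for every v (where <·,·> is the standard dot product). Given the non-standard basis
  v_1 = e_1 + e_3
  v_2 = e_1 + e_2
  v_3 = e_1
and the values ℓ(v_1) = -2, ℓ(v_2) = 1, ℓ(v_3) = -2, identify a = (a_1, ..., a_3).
a = (-2, 3, 0)

Write a = (a_1, ..., a_3) in the standard basis. For each basis vector v_i, ℓ(v_i) = <v_i, a> is a linear equation in the a_j's. Collect the n equations into a matrix system V a = ℓ, where row i of V is v_i (expressed in the standard basis). Since V is invertible (lower-triangular with 1s on the diagonal, up to permutation), solve by back-substitution:
  V =
[[1, 0, 1],
 [1, 1, 0],
 [1, 0, 0]]
  V a = (-2, 1, -2)
Solving gives a = (-2, 3, 0).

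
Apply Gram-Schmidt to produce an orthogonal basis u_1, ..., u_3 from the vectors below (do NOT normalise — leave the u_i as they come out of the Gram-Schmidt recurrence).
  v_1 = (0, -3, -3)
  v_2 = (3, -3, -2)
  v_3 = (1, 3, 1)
Orthogonal basis:
  u_1 = (0, -3, -3)
  u_2 = (3, -1/2, 1/2)
  u_3 = (7/19, 21/19, -21/19)

Apply the Gram-Schmidt recurrence
  u_1 = v_1
  u_i = v_i − Σ_{j<i} ((v_i · u_j) / (u_j · u_j)) · u_j.

Step by step this gives:
  u_1 = (0, -3, -3)
  u_2 = (3, -1/2, 1/2)
  u_3 = (7/19, 21/19, -21/19)

Orthogonality check:
  u_2 · u_1 = 0 (should be 0)
  u_3 · u_1 = 0 (should be 0)
  u_3 · u_2 = 0 (should be 0)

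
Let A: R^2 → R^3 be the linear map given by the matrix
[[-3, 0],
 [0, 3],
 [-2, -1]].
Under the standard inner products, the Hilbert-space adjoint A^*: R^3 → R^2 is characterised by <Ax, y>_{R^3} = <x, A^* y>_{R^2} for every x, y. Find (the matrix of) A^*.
A^* = A^T =
[[-3, 0, -2],
 [0, 3, -1]]

For real matrices with standard dot products, the defining identity <Ax, y> = <x, A^* y> gives (Ax)^T y = x^T (A^*) y, i.e. x^T A^T y = x^T (A^*) y. Since this holds for all x, y, we must have A^* = A^T. Therefore
A^* =
[[-3, 0, -2],
 [0, 3, -1]].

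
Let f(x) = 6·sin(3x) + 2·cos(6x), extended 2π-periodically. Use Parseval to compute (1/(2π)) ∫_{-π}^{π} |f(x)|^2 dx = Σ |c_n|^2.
Σ |c_n|^2 = 20

Expand |f|^2 and use orthogonality of {sin(nx), cos(mx)} on [-π, π]:
  ∫_{-π}^{π} sin(nx)^2 dx = π, ∫ cos(mx)^2 dx = π, and cross terms integrate to 0.
So ∫_{-π}^{π} f(x)^2 dx = 6^2 · π + 2^2 · π = (36 + 4)π.
Divide by 2π: (36 + 4)/2 = 20.
By Parseval, this equals Σ |c_n|^2.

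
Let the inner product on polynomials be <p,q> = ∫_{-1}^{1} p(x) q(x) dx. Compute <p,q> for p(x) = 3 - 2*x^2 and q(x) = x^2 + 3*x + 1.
<p,q> = 88/15

Expand the product: p(x)·q(x) = -2*x^4 - 6*x^3 + x^2 + 9*x + 3.
∫_{-1}^{1} of each monomial x^k gives [2/(k+1) if k even, 0 if k odd]. Integrating term-by-term (or equivalently evaluating the antiderivative F(x) = -2*x^5/5 - 3*x^4/2 + x^3/3 + 9*x^2/2 + 3*x at the endpoints):
  F(1) − F(−1) = 89/15 − (1/15) = 88/15.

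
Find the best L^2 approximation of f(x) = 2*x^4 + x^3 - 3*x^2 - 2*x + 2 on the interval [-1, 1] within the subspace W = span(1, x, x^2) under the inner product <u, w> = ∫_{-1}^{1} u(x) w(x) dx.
g(x) = -9*x^2/7 - 7*x/5 + 64/35

The best approximation g ∈ W is the orthogonal projection of f onto W. Writing g = a_0 + a_1 x + a_2 x^2, the coefficients solve the normal equations G · a = b where
  G_{ij} = <φ_i, φ_j> and b_i = <f, φ_i>, with φ_0 = 1, φ_1 = x, φ_2 = x^2.
G =
  [2, 0, 2/3]
  [0, 2/3, 0]
  [2/3, 0, 2/5],
b = (14/5, -14/15, 74/105).
Solving gives a_0 = 64/35, a_1 = -7/5, a_2 = -9/7, so
  g(x) = -9*x^2/7 - 7*x/5 + 64/35.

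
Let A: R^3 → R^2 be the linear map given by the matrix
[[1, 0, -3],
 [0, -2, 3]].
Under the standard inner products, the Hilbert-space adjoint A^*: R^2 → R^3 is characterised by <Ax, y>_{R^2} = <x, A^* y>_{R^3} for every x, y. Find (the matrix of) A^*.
A^* = A^T =
[[1, 0],
 [0, -2],
 [-3, 3]]

For real matrices with standard dot products, the defining identity <Ax, y> = <x, A^* y> gives (Ax)^T y = x^T (A^*) y, i.e. x^T A^T y = x^T (A^*) y. Since this holds for all x, y, we must have A^* = A^T. Therefore
A^* =
[[1, 0],
 [0, -2],
 [-3, 3]].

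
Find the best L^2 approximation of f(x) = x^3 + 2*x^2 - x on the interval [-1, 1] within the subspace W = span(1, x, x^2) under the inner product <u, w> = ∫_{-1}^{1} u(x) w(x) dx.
g(x) = 2*x^2 - 2*x/5

The best approximation g ∈ W is the orthogonal projection of f onto W. Writing g = a_0 + a_1 x + a_2 x^2, the coefficients solve the normal equations G · a = b where
  G_{ij} = <φ_i, φ_j> and b_i = <f, φ_i>, with φ_0 = 1, φ_1 = x, φ_2 = x^2.
G =
  [2, 0, 2/3]
  [0, 2/3, 0]
  [2/3, 0, 2/5],
b = (4/3, -4/15, 4/5).
Solving gives a_0 = 0, a_1 = -2/5, a_2 = 2, so
  g(x) = 2*x^2 - 2*x/5.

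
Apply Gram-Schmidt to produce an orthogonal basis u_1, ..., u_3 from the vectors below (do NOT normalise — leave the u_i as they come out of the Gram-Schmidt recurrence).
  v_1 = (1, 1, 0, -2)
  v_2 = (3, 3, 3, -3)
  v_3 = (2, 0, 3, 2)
Orthogonal basis:
  u_1 = (1, 1, 0, -2)
  u_2 = (1, 1, 3, 1)
  u_3 = (5/4, -3/4, -1/4, 1/4)

Apply the Gram-Schmidt recurrence
  u_1 = v_1
  u_i = v_i − Σ_{j<i} ((v_i · u_j) / (u_j · u_j)) · u_j.

Step by step this gives:
  u_1 = (1, 1, 0, -2)
  u_2 = (1, 1, 3, 1)
  u_3 = (5/4, -3/4, -1/4, 1/4)

Orthogonality check:
  u_2 · u_1 = 0 (should be 0)
  u_3 · u_1 = 0 (should be 0)
  u_3 · u_2 = 0 (should be 0)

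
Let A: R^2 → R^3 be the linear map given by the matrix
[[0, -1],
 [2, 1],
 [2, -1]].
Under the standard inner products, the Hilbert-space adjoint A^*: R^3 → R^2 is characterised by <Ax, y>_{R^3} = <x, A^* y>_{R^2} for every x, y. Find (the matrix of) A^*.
A^* = A^T =
[[0, 2, 2],
 [-1, 1, -1]]

For real matrices with standard dot products, the defining identity <Ax, y> = <x, A^* y> gives (Ax)^T y = x^T (A^*) y, i.e. x^T A^T y = x^T (A^*) y. Since this holds for all x, y, we must have A^* = A^T. Therefore
A^* =
[[0, 2, 2],
 [-1, 1, -1]].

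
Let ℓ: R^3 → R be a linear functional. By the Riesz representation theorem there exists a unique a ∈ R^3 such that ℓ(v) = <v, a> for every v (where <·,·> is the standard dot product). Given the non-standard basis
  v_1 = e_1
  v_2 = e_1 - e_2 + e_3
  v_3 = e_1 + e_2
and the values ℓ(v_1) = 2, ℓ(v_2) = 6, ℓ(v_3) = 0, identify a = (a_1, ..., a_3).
a = (2, -2, 2)

Write a = (a_1, ..., a_3) in the standard basis. For each basis vector v_i, ℓ(v_i) = <v_i, a> is a linear equation in the a_j's. Collect the n equations into a matrix system V a = ℓ, where row i of V is v_i (expressed in the standard basis). Since V is invertible (lower-triangular with 1s on the diagonal, up to permutation), solve by back-substitution:
  V =
[[1, 0, 0],
 [1, -1, 1],
 [1, 1, 0]]
  V a = (2, 6, 0)
Solving gives a = (2, -2, 2).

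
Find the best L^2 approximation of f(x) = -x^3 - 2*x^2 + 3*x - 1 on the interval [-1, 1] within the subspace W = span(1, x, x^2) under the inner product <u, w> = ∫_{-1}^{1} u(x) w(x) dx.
g(x) = -2*x^2 + 12*x/5 - 1

The best approximation g ∈ W is the orthogonal projection of f onto W. Writing g = a_0 + a_1 x + a_2 x^2, the coefficients solve the normal equations G · a = b where
  G_{ij} = <φ_i, φ_j> and b_i = <f, φ_i>, with φ_0 = 1, φ_1 = x, φ_2 = x^2.
G =
  [2, 0, 2/3]
  [0, 2/3, 0]
  [2/3, 0, 2/5],
b = (-10/3, 8/5, -22/15).
Solving gives a_0 = -1, a_1 = 12/5, a_2 = -2, so
  g(x) = -2*x^2 + 12*x/5 - 1.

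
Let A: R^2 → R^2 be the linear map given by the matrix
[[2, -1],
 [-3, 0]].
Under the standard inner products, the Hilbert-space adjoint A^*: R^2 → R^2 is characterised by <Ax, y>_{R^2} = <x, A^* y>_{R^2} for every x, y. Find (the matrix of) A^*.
A^* = A^T =
[[2, -3],
 [-1, 0]]

For real matrices with standard dot products, the defining identity <Ax, y> = <x, A^* y> gives (Ax)^T y = x^T (A^*) y, i.e. x^T A^T y = x^T (A^*) y. Since this holds for all x, y, we must have A^* = A^T. Therefore
A^* =
[[2, -3],
 [-1, 0]].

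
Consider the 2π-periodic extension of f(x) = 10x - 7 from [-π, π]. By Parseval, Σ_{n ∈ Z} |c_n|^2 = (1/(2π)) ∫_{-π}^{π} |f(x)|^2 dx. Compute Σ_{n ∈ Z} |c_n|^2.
Σ |c_n|^2 = 100π^2/3 + 49

Expand and integrate term by term over [-π, π]:
  ∫ (10x)^2 dx = 100·(2π^3/3); ∫ 2·10·(-7)·x dx = 0 (odd integrand); ∫ (-7)^2 dx = 49·2π.
So (1/(2π)) ∫_{-π}^{π} (10x - 7)^2 dx = 100π^2/3 + 49 = 100π^2/3 + 49.
Parseval ⇒ Σ |c_n|^2 = 100π^2/3 + 49.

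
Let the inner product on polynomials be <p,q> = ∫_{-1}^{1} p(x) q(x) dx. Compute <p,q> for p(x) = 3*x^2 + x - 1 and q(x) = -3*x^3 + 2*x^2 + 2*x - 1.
<p,q> = 6/5

Expand the product: p(x)·q(x) = -9*x^5 + 3*x^4 + 11*x^3 - 3*x^2 - 3*x + 1.
∫_{-1}^{1} of each monomial x^k gives [2/(k+1) if k even, 0 if k odd]. Integrating term-by-term (or equivalently evaluating the antiderivative F(x) = -3*x^6/2 + 3*x^5/5 + 11*x^4/4 - x^3 - 3*x^2/2 + x at the endpoints):
  F(1) − F(−1) = 7/20 − (-17/20) = 6/5.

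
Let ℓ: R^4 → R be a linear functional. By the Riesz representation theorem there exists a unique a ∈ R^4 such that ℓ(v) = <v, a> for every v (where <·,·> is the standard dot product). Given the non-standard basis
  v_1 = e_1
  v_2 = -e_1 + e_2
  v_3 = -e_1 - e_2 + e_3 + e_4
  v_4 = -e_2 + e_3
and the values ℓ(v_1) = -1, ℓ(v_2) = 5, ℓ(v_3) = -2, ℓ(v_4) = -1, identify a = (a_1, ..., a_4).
a = (-1, 4, 3, -2)

Write a = (a_1, ..., a_4) in the standard basis. For each basis vector v_i, ℓ(v_i) = <v_i, a> is a linear equation in the a_j's. Collect the n equations into a matrix system V a = ℓ, where row i of V is v_i (expressed in the standard basis). Since V is invertible (lower-triangular with 1s on the diagonal, up to permutation), solve by back-substitution:
  V =
[[1, 0, 0, 0],
 [-1, 1, 0, 0],
 [-1, -1, 1, 1],
 [0, -1, 1, 0]]
  V a = (-1, 5, -2, -1)
Solving gives a = (-1, 4, 3, -2).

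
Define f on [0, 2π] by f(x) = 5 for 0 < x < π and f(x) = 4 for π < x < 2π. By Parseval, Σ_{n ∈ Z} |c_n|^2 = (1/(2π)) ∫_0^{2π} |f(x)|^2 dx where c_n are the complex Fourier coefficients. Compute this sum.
Σ |c_n|^2 = 41/2

Parseval equates the L^2 energy of f (normalised by 1/(2π)) with the ℓ^2 sum of its Fourier coefficients: (1/(2π)) ∫_0^{2π} |f|^2 = Σ |c_n|^2.
Compute the left side: (1/(2π)) [∫_0^π 5^2 dx + ∫_π^{2π} 4^2 dx] = (1/(2π)) · (25π + 16π) = (25 + 16)/2 = 41/2.
So Σ_{n ∈ Z} |c_n|^2 = 41/2.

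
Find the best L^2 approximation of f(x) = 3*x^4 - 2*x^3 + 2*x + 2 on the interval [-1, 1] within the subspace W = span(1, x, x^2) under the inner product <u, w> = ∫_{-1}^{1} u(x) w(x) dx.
g(x) = 18*x^2/7 + 4*x/5 + 61/35

The best approximation g ∈ W is the orthogonal projection of f onto W. Writing g = a_0 + a_1 x + a_2 x^2, the coefficients solve the normal equations G · a = b where
  G_{ij} = <φ_i, φ_j> and b_i = <f, φ_i>, with φ_0 = 1, φ_1 = x, φ_2 = x^2.
G =
  [2, 0, 2/3]
  [0, 2/3, 0]
  [2/3, 0, 2/5],
b = (26/5, 8/15, 46/21).
Solving gives a_0 = 61/35, a_1 = 4/5, a_2 = 18/7, so
  g(x) = 18*x^2/7 + 4*x/5 + 61/35.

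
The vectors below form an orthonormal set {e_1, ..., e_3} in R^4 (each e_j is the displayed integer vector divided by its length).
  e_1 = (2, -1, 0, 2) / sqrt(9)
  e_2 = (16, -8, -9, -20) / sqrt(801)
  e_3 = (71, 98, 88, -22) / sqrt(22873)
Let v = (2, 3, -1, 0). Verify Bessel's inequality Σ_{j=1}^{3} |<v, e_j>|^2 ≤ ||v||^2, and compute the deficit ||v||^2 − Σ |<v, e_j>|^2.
Σ |<v, e_j>|^2 = 1482/257; ||v||^2 = 14; deficit = 2116/257

Write each e_j = u_j / sqrt(<u_j, u_j>) where u_j is the displayed integer vector. Then <v, e_j> = <v, u_j> / sqrt(<u_j, u_j>), so |<v, e_j>|^2 = <v, u_j>^2 / <u_j, u_j>.
Coefficients: <v, e_1> = 1/sqrt(9), <v, e_2> = 17/sqrt(801), <v, e_3> = 348/sqrt(22873).
Square and sum: Σ |<v, e_j>|^2 = 1482/257.
Compute ||v||^2 = v·v = 14.
Deficit = 14 − 1482/257 = 2116/257 ≥ 0, confirming Bessel's inequality. (The deficit equals ||v − Σ <v,e_j> e_j||^2, the squared distance from v to span{e_j}.)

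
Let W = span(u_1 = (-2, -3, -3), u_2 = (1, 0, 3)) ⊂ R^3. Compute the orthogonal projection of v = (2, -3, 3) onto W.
proj_W(v) = (4/11, -27/11, 39/11)

Set up U = [u_1 | ... | u_2] ∈ R^(3×2). The projector onto W = col(U) is P = U (U^T U)^(-1) U^T.
Compute U^T U =
  [22, -11]
  [-11, 10],
and U^T v = (-4, 11).
Solve U^T U · c = U^T v for the coefficients: c = (9/11, 2). The projection is proj_W(v) = U c.
Check: (v - proj_W(v)) · u_1 = 0  (should be 0).
Check: (v - proj_W(v)) · u_2 = 0  (should be 0).
Result: proj_W(v) = (4/11, -27/11, 39/11).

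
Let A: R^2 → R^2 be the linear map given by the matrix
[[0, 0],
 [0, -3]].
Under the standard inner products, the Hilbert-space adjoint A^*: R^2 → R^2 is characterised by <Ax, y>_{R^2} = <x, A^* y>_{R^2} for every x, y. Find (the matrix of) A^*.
A^* = A^T =
[[0, 0],
 [0, -3]]

For real matrices with standard dot products, the defining identity <Ax, y> = <x, A^* y> gives (Ax)^T y = x^T (A^*) y, i.e. x^T A^T y = x^T (A^*) y. Since this holds for all x, y, we must have A^* = A^T. Therefore
A^* =
[[0, 0],
 [0, -3]].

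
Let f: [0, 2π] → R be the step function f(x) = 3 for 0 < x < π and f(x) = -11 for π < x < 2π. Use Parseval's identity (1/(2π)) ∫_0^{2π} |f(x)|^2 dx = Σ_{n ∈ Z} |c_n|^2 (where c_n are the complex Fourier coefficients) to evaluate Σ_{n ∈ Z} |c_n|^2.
Σ |c_n|^2 = 65

Parseval equates the L^2 energy of f (normalised by 1/(2π)) with the ℓ^2 sum of its Fourier coefficients: (1/(2π)) ∫_0^{2π} |f|^2 = Σ |c_n|^2.
Compute the left side: (1/(2π)) [∫_0^π 3^2 dx + ∫_π^{2π} (-11)^2 dx] = (1/(2π)) · (9π + 121π) = (9 + 121)/2 = 65.
So Σ_{n ∈ Z} |c_n|^2 = 65.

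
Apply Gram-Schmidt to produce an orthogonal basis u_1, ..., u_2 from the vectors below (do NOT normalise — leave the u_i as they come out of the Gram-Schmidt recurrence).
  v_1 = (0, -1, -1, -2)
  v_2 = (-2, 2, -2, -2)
Orthogonal basis:
  u_1 = (0, -1, -1, -2)
  u_2 = (-2, 8/3, -4/3, -2/3)

Apply the Gram-Schmidt recurrence
  u_1 = v_1
  u_i = v_i − Σ_{j<i} ((v_i · u_j) / (u_j · u_j)) · u_j.

Step by step this gives:
  u_1 = (0, -1, -1, -2)
  u_2 = (-2, 8/3, -4/3, -2/3)

Orthogonality check:
  u_2 · u_1 = 0 (should be 0)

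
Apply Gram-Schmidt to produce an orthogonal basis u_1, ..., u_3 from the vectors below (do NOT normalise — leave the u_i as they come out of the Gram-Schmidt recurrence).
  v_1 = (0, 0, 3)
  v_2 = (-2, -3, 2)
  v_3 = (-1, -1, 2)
Orthogonal basis:
  u_1 = (0, 0, 3)
  u_2 = (-2, -3, 0)
  u_3 = (-3/13, 2/13, 0)

Apply the Gram-Schmidt recurrence
  u_1 = v_1
  u_i = v_i − Σ_{j<i} ((v_i · u_j) / (u_j · u_j)) · u_j.

Step by step this gives:
  u_1 = (0, 0, 3)
  u_2 = (-2, -3, 0)
  u_3 = (-3/13, 2/13, 0)

Orthogonality check:
  u_2 · u_1 = 0 (should be 0)
  u_3 · u_1 = 0 (should be 0)
  u_3 · u_2 = 0 (should be 0)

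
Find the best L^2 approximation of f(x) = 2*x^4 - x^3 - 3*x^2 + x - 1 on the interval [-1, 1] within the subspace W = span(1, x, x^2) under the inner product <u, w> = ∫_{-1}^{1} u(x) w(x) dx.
g(x) = -9*x^2/7 + 2*x/5 - 41/35

The best approximation g ∈ W is the orthogonal projection of f onto W. Writing g = a_0 + a_1 x + a_2 x^2, the coefficients solve the normal equations G · a = b where
  G_{ij} = <φ_i, φ_j> and b_i = <f, φ_i>, with φ_0 = 1, φ_1 = x, φ_2 = x^2.
G =
  [2, 0, 2/3]
  [0, 2/3, 0]
  [2/3, 0, 2/5],
b = (-16/5, 4/15, -136/105).
Solving gives a_0 = -41/35, a_1 = 2/5, a_2 = -9/7, so
  g(x) = -9*x^2/7 + 2*x/5 - 41/35.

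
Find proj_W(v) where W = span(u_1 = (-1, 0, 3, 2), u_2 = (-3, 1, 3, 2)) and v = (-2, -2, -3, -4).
proj_W(v) = (-37/66, 29/33, -79/22, -79/33)

Set up U = [u_1 | ... | u_2] ∈ R^(4×2). The projector onto W = col(U) is P = U (U^T U)^(-1) U^T.
Compute U^T U =
  [14, 16]
  [16, 23],
and U^T v = (-15, -13).
Solve U^T U · c = U^T v for the coefficients: c = (-137/66, 29/33). The projection is proj_W(v) = U c.
Check: (v - proj_W(v)) · u_1 = 0  (should be 0).
Check: (v - proj_W(v)) · u_2 = 0  (should be 0).
Result: proj_W(v) = (-37/66, 29/33, -79/22, -79/33).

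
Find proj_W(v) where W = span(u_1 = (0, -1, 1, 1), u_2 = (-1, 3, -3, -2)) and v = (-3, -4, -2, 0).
proj_W(v) = (-7/5, -1/5, 1/5, 8/5)

Set up U = [u_1 | ... | u_2] ∈ R^(4×2). The projector onto W = col(U) is P = U (U^T U)^(-1) U^T.
Compute U^T U =
  [3, -8]
  [-8, 23],
and U^T v = (2, -3).
Solve U^T U · c = U^T v for the coefficients: c = (22/5, 7/5). The projection is proj_W(v) = U c.
Check: (v - proj_W(v)) · u_1 = 0  (should be 0).
Check: (v - proj_W(v)) · u_2 = 0  (should be 0).
Result: proj_W(v) = (-7/5, -1/5, 1/5, 8/5).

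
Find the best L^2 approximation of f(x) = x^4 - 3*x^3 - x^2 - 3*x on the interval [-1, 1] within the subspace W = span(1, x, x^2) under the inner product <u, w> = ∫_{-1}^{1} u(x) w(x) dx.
g(x) = -x^2/7 - 24*x/5 - 3/35

The best approximation g ∈ W is the orthogonal projection of f onto W. Writing g = a_0 + a_1 x + a_2 x^2, the coefficients solve the normal equations G · a = b where
  G_{ij} = <φ_i, φ_j> and b_i = <f, φ_i>, with φ_0 = 1, φ_1 = x, φ_2 = x^2.
G =
  [2, 0, 2/3]
  [0, 2/3, 0]
  [2/3, 0, 2/5],
b = (-4/15, -16/5, -4/35).
Solving gives a_0 = -3/35, a_1 = -24/5, a_2 = -1/7, so
  g(x) = -x^2/7 - 24*x/5 - 3/35.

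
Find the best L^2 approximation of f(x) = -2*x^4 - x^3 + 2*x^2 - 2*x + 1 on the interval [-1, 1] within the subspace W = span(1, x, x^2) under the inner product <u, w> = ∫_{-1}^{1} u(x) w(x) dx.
g(x) = 2*x^2/7 - 13*x/5 + 41/35

The best approximation g ∈ W is the orthogonal projection of f onto W. Writing g = a_0 + a_1 x + a_2 x^2, the coefficients solve the normal equations G · a = b where
  G_{ij} = <φ_i, φ_j> and b_i = <f, φ_i>, with φ_0 = 1, φ_1 = x, φ_2 = x^2.
G =
  [2, 0, 2/3]
  [0, 2/3, 0]
  [2/3, 0, 2/5],
b = (38/15, -26/15, 94/105).
Solving gives a_0 = 41/35, a_1 = -13/5, a_2 = 2/7, so
  g(x) = 2*x^2/7 - 13*x/5 + 41/35.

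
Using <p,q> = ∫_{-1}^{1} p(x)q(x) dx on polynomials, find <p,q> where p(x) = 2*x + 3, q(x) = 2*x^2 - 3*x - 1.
<p,q> = -6

Expand the product: p(x)·q(x) = 4*x^3 - 11*x - 3.
∫_{-1}^{1} of each monomial x^k gives [2/(k+1) if k even, 0 if k odd]. Integrating term-by-term (or equivalently evaluating the antiderivative F(x) = x^4 - 11*x^2/2 - 3*x at the endpoints):
  F(1) − F(−1) = -15/2 − (-3/2) = -6.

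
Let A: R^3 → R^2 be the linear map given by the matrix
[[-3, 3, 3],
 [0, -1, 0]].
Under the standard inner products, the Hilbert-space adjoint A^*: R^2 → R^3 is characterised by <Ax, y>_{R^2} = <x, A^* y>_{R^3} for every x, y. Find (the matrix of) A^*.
A^* = A^T =
[[-3, 0],
 [3, -1],
 [3, 0]]

For real matrices with standard dot products, the defining identity <Ax, y> = <x, A^* y> gives (Ax)^T y = x^T (A^*) y, i.e. x^T A^T y = x^T (A^*) y. Since this holds for all x, y, we must have A^* = A^T. Therefore
A^* =
[[-3, 0],
 [3, -1],
 [3, 0]].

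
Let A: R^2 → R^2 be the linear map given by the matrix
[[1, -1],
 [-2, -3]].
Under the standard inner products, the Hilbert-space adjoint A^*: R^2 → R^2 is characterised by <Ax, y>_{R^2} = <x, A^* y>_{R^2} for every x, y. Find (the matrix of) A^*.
A^* = A^T =
[[1, -2],
 [-1, -3]]

For real matrices with standard dot products, the defining identity <Ax, y> = <x, A^* y> gives (Ax)^T y = x^T (A^*) y, i.e. x^T A^T y = x^T (A^*) y. Since this holds for all x, y, we must have A^* = A^T. Therefore
A^* =
[[1, -2],
 [-1, -3]].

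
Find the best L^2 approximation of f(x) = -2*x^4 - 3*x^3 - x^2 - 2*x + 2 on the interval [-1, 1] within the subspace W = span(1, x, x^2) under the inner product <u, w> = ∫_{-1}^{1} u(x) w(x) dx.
g(x) = -19*x^2/7 - 19*x/5 + 76/35

The best approximation g ∈ W is the orthogonal projection of f onto W. Writing g = a_0 + a_1 x + a_2 x^2, the coefficients solve the normal equations G · a = b where
  G_{ij} = <φ_i, φ_j> and b_i = <f, φ_i>, with φ_0 = 1, φ_1 = x, φ_2 = x^2.
G =
  [2, 0, 2/3]
  [0, 2/3, 0]
  [2/3, 0, 2/5],
b = (38/15, -38/15, 38/105).
Solving gives a_0 = 76/35, a_1 = -19/5, a_2 = -19/7, so
  g(x) = -19*x^2/7 - 19*x/5 + 76/35.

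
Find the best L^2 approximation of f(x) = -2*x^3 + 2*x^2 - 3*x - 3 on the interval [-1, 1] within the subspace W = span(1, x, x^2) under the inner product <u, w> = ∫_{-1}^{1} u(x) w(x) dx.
g(x) = 2*x^2 - 21*x/5 - 3

The best approximation g ∈ W is the orthogonal projection of f onto W. Writing g = a_0 + a_1 x + a_2 x^2, the coefficients solve the normal equations G · a = b where
  G_{ij} = <φ_i, φ_j> and b_i = <f, φ_i>, with φ_0 = 1, φ_1 = x, φ_2 = x^2.
G =
  [2, 0, 2/3]
  [0, 2/3, 0]
  [2/3, 0, 2/5],
b = (-14/3, -14/5, -6/5).
Solving gives a_0 = -3, a_1 = -21/5, a_2 = 2, so
  g(x) = 2*x^2 - 21*x/5 - 3.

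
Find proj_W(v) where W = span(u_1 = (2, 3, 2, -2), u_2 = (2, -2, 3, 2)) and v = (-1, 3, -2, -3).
proj_W(v) = (-22/21, 67/21, -2, -58/21)

Set up U = [u_1 | ... | u_2] ∈ R^(4×2). The projector onto W = col(U) is P = U (U^T U)^(-1) U^T.
Compute U^T U =
  [21, 0]
  [0, 21],
and U^T v = (9, -20).
Solve U^T U · c = U^T v for the coefficients: c = (3/7, -20/21). The projection is proj_W(v) = U c.
Check: (v - proj_W(v)) · u_1 = 0  (should be 0).
Check: (v - proj_W(v)) · u_2 = 0  (should be 0).
Result: proj_W(v) = (-22/21, 67/21, -2, -58/21).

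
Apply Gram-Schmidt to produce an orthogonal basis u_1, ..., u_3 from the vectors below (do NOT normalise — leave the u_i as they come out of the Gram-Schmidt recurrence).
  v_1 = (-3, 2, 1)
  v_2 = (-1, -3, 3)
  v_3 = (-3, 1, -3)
Orthogonal basis:
  u_1 = (-3, 2, 1)
  u_2 = (-1, -3, 3)
  u_3 = (-234/133, -208/133, -286/133)

Apply the Gram-Schmidt recurrence
  u_1 = v_1
  u_i = v_i − Σ_{j<i} ((v_i · u_j) / (u_j · u_j)) · u_j.

Step by step this gives:
  u_1 = (-3, 2, 1)
  u_2 = (-1, -3, 3)
  u_3 = (-234/133, -208/133, -286/133)

Orthogonality check:
  u_2 · u_1 = 0 (should be 0)
  u_3 · u_1 = 0 (should be 0)
  u_3 · u_2 = 0 (should be 0)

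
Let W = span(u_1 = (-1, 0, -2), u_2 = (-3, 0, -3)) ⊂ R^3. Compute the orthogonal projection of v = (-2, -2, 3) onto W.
proj_W(v) = (-2, 0, 3)

Set up U = [u_1 | ... | u_2] ∈ R^(3×2). The projector onto W = col(U) is P = U (U^T U)^(-1) U^T.
Compute U^T U =
  [5, 9]
  [9, 18],
and U^T v = (-4, -3).
Solve U^T U · c = U^T v for the coefficients: c = (-5, 7/3). The projection is proj_W(v) = U c.
Check: (v - proj_W(v)) · u_1 = 0  (should be 0).
Check: (v - proj_W(v)) · u_2 = 0  (should be 0).
Result: proj_W(v) = (-2, 0, 3).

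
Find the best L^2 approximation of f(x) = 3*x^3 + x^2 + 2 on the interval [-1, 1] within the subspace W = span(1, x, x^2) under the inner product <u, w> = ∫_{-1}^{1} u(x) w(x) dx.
g(x) = x^2 + 9*x/5 + 2

The best approximation g ∈ W is the orthogonal projection of f onto W. Writing g = a_0 + a_1 x + a_2 x^2, the coefficients solve the normal equations G · a = b where
  G_{ij} = <φ_i, φ_j> and b_i = <f, φ_i>, with φ_0 = 1, φ_1 = x, φ_2 = x^2.
G =
  [2, 0, 2/3]
  [0, 2/3, 0]
  [2/3, 0, 2/5],
b = (14/3, 6/5, 26/15).
Solving gives a_0 = 2, a_1 = 9/5, a_2 = 1, so
  g(x) = x^2 + 9*x/5 + 2.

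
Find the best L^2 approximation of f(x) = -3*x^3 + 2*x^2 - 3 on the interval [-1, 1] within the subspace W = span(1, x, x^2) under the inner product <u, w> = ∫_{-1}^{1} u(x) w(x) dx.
g(x) = 2*x^2 - 9*x/5 - 3

The best approximation g ∈ W is the orthogonal projection of f onto W. Writing g = a_0 + a_1 x + a_2 x^2, the coefficients solve the normal equations G · a = b where
  G_{ij} = <φ_i, φ_j> and b_i = <f, φ_i>, with φ_0 = 1, φ_1 = x, φ_2 = x^2.
G =
  [2, 0, 2/3]
  [0, 2/3, 0]
  [2/3, 0, 2/5],
b = (-14/3, -6/5, -6/5).
Solving gives a_0 = -3, a_1 = -9/5, a_2 = 2, so
  g(x) = 2*x^2 - 9*x/5 - 3.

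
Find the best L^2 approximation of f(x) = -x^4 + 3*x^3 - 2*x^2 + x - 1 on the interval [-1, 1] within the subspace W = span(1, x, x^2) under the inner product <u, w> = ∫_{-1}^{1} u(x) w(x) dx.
g(x) = -20*x^2/7 + 14*x/5 - 32/35

The best approximation g ∈ W is the orthogonal projection of f onto W. Writing g = a_0 + a_1 x + a_2 x^2, the coefficients solve the normal equations G · a = b where
  G_{ij} = <φ_i, φ_j> and b_i = <f, φ_i>, with φ_0 = 1, φ_1 = x, φ_2 = x^2.
G =
  [2, 0, 2/3]
  [0, 2/3, 0]
  [2/3, 0, 2/5],
b = (-56/15, 28/15, -184/105).
Solving gives a_0 = -32/35, a_1 = 14/5, a_2 = -20/7, so
  g(x) = -20*x^2/7 + 14*x/5 - 32/35.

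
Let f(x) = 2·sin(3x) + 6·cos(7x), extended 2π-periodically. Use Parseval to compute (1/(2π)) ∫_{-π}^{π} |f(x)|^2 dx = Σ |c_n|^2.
Σ |c_n|^2 = 20

Expand |f|^2 and use orthogonality of {sin(nx), cos(mx)} on [-π, π]:
  ∫_{-π}^{π} sin(nx)^2 dx = π, ∫ cos(mx)^2 dx = π, and cross terms integrate to 0.
So ∫_{-π}^{π} f(x)^2 dx = 2^2 · π + 6^2 · π = (4 + 36)π.
Divide by 2π: (4 + 36)/2 = 20.
By Parseval, this equals Σ |c_n|^2.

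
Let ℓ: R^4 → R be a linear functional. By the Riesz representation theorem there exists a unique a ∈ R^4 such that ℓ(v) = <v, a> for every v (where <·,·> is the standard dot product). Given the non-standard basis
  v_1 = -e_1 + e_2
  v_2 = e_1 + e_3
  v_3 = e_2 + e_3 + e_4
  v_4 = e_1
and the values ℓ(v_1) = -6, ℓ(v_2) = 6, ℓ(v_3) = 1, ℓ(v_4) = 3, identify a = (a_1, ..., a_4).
a = (3, -3, 3, 1)

Write a = (a_1, ..., a_4) in the standard basis. For each basis vector v_i, ℓ(v_i) = <v_i, a> is a linear equation in the a_j's. Collect the n equations into a matrix system V a = ℓ, where row i of V is v_i (expressed in the standard basis). Since V is invertible (lower-triangular with 1s on the diagonal, up to permutation), solve by back-substitution:
  V =
[[-1, 1, 0, 0],
 [1, 0, 1, 0],
 [0, 1, 1, 1],
 [1, 0, 0, 0]]
  V a = (-6, 6, 1, 3)
Solving gives a = (3, -3, 3, 1).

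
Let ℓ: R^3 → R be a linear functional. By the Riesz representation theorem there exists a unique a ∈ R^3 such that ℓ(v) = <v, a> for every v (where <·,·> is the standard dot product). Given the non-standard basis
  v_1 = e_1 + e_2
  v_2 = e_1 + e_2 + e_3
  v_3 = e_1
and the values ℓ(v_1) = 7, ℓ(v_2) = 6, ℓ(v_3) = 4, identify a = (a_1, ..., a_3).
a = (4, 3, -1)

Write a = (a_1, ..., a_3) in the standard basis. For each basis vector v_i, ℓ(v_i) = <v_i, a> is a linear equation in the a_j's. Collect the n equations into a matrix system V a = ℓ, where row i of V is v_i (expressed in the standard basis). Since V is invertible (lower-triangular with 1s on the diagonal, up to permutation), solve by back-substitution:
  V =
[[1, 1, 0],
 [1, 1, 1],
 [1, 0, 0]]
  V a = (7, 6, 4)
Solving gives a = (4, 3, -1).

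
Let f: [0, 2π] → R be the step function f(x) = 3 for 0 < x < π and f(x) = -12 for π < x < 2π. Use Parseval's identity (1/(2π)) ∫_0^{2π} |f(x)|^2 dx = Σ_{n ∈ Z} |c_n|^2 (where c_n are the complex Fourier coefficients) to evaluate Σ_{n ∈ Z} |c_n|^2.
Σ |c_n|^2 = 153/2

Parseval equates the L^2 energy of f (normalised by 1/(2π)) with the ℓ^2 sum of its Fourier coefficients: (1/(2π)) ∫_0^{2π} |f|^2 = Σ |c_n|^2.
Compute the left side: (1/(2π)) [∫_0^π 3^2 dx + ∫_π^{2π} (-12)^2 dx] = (1/(2π)) · (9π + 144π) = (9 + 144)/2 = 153/2.
So Σ_{n ∈ Z} |c_n|^2 = 153/2.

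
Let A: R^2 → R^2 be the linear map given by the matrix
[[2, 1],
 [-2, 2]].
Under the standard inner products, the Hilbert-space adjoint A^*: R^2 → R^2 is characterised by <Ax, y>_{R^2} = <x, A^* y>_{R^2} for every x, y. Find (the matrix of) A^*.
A^* = A^T =
[[2, -2],
 [1, 2]]

For real matrices with standard dot products, the defining identity <Ax, y> = <x, A^* y> gives (Ax)^T y = x^T (A^*) y, i.e. x^T A^T y = x^T (A^*) y. Since this holds for all x, y, we must have A^* = A^T. Therefore
A^* =
[[2, -2],
 [1, 2]].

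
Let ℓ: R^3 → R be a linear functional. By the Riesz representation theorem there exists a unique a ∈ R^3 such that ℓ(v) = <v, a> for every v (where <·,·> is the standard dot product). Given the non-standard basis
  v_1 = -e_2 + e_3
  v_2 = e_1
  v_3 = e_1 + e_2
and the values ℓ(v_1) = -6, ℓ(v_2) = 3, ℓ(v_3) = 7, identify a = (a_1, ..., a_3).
a = (3, 4, -2)

Write a = (a_1, ..., a_3) in the standard basis. For each basis vector v_i, ℓ(v_i) = <v_i, a> is a linear equation in the a_j's. Collect the n equations into a matrix system V a = ℓ, where row i of V is v_i (expressed in the standard basis). Since V is invertible (lower-triangular with 1s on the diagonal, up to permutation), solve by back-substitution:
  V =
[[0, -1, 1],
 [1, 0, 0],
 [1, 1, 0]]
  V a = (-6, 3, 7)
Solving gives a = (3, 4, -2).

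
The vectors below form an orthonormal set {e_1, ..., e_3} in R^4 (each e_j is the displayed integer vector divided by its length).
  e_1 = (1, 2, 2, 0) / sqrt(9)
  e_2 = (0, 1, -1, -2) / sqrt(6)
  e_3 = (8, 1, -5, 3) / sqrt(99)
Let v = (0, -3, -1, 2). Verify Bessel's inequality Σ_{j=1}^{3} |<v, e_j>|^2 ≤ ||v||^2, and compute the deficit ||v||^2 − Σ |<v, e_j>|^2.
Σ |<v, e_j>|^2 = 454/33; ||v||^2 = 14; deficit = 8/33

Write each e_j = u_j / sqrt(<u_j, u_j>) where u_j is the displayed integer vector. Then <v, e_j> = <v, u_j> / sqrt(<u_j, u_j>), so |<v, e_j>|^2 = <v, u_j>^2 / <u_j, u_j>.
Coefficients: <v, e_1> = -8/sqrt(9), <v, e_2> = -6/sqrt(6), <v, e_3> = 8/sqrt(99).
Square and sum: Σ |<v, e_j>|^2 = 454/33.
Compute ||v||^2 = v·v = 14.
Deficit = 14 − 454/33 = 8/33 ≥ 0, confirming Bessel's inequality. (The deficit equals ||v − Σ <v,e_j> e_j||^2, the squared distance from v to span{e_j}.)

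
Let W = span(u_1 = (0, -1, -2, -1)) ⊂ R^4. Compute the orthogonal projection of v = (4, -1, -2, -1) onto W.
proj_W(v) = (0, -1, -2, -1)

Set up U = [u_1 | ... | u_1] ∈ R^(4×1). The projector onto W = col(U) is P = U (U^T U)^(-1) U^T.
Compute U^T U =
  [6],
and U^T v = (6).
Solve U^T U · c = U^T v for the coefficients: c = (1). The projection is proj_W(v) = U c.
Check: (v - proj_W(v)) · u_1 = 0  (should be 0).
Result: proj_W(v) = (0, -1, -2, -1).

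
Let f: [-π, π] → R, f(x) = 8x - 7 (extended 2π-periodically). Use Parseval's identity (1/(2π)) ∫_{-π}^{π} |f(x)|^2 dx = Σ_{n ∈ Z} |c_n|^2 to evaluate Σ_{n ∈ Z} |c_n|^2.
Σ |c_n|^2 = 64π^2/3 + 49

Expand and integrate term by term over [-π, π]:
  ∫ (8x)^2 dx = 64·(2π^3/3); ∫ 2·8·(-7)·x dx = 0 (odd integrand); ∫ (-7)^2 dx = 49·2π.
So (1/(2π)) ∫_{-π}^{π} (8x - 7)^2 dx = 64π^2/3 + 49 = 64π^2/3 + 49.
Parseval ⇒ Σ |c_n|^2 = 64π^2/3 + 49.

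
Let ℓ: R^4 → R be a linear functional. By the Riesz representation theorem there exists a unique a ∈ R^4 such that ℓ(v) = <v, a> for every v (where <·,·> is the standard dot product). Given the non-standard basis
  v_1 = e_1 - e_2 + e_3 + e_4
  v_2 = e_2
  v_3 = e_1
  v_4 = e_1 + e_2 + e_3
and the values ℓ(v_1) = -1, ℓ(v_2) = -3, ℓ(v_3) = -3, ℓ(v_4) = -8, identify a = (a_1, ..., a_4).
a = (-3, -3, -2, 1)

Write a = (a_1, ..., a_4) in the standard basis. For each basis vector v_i, ℓ(v_i) = <v_i, a> is a linear equation in the a_j's. Collect the n equations into a matrix system V a = ℓ, where row i of V is v_i (expressed in the standard basis). Since V is invertible (lower-triangular with 1s on the diagonal, up to permutation), solve by back-substitution:
  V =
[[1, -1, 1, 1],
 [0, 1, 0, 0],
 [1, 0, 0, 0],
 [1, 1, 1, 0]]
  V a = (-1, -3, -3, -8)
Solving gives a = (-3, -3, -2, 1).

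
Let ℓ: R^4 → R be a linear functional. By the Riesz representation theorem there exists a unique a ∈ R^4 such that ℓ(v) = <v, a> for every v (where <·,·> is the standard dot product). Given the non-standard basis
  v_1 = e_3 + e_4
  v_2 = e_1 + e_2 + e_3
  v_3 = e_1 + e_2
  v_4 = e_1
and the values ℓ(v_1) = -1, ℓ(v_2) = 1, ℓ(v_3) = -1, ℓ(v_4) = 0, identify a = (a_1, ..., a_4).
a = (0, -1, 2, -3)

Write a = (a_1, ..., a_4) in the standard basis. For each basis vector v_i, ℓ(v_i) = <v_i, a> is a linear equation in the a_j's. Collect the n equations into a matrix system V a = ℓ, where row i of V is v_i (expressed in the standard basis). Since V is invertible (lower-triangular with 1s on the diagonal, up to permutation), solve by back-substitution:
  V =
[[0, 0, 1, 1],
 [1, 1, 1, 0],
 [1, 1, 0, 0],
 [1, 0, 0, 0]]
  V a = (-1, 1, -1, 0)
Solving gives a = (0, -1, 2, -3).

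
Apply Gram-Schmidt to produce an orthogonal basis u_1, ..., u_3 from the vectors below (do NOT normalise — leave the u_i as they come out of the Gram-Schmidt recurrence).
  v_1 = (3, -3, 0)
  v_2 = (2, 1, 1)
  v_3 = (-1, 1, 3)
Orthogonal basis:
  u_1 = (3, -3, 0)
  u_2 = (3/2, 3/2, 1)
  u_3 = (-9/11, -9/11, 27/11)

Apply the Gram-Schmidt recurrence
  u_1 = v_1
  u_i = v_i − Σ_{j<i} ((v_i · u_j) / (u_j · u_j)) · u_j.

Step by step this gives:
  u_1 = (3, -3, 0)
  u_2 = (3/2, 3/2, 1)
  u_3 = (-9/11, -9/11, 27/11)

Orthogonality check:
  u_2 · u_1 = 0 (should be 0)
  u_3 · u_1 = 0 (should be 0)
  u_3 · u_2 = 0 (should be 0)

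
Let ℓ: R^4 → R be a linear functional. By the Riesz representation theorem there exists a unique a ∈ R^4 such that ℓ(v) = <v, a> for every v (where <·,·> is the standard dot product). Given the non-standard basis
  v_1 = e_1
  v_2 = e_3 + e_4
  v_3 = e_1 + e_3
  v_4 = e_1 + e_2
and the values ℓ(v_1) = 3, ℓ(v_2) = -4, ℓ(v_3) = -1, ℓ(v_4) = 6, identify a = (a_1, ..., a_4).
a = (3, 3, -4, 0)

Write a = (a_1, ..., a_4) in the standard basis. For each basis vector v_i, ℓ(v_i) = <v_i, a> is a linear equation in the a_j's. Collect the n equations into a matrix system V a = ℓ, where row i of V is v_i (expressed in the standard basis). Since V is invertible (lower-triangular with 1s on the diagonal, up to permutation), solve by back-substitution:
  V =
[[1, 0, 0, 0],
 [0, 0, 1, 1],
 [1, 0, 1, 0],
 [1, 1, 0, 0]]
  V a = (3, -4, -1, 6)
Solving gives a = (3, 3, -4, 0).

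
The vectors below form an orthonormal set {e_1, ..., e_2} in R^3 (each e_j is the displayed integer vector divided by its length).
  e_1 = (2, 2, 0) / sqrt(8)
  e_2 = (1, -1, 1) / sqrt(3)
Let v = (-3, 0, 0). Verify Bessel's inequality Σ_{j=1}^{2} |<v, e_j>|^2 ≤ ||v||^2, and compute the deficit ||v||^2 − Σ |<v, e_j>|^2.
Σ |<v, e_j>|^2 = 15/2; ||v||^2 = 9; deficit = 3/2

Write each e_j = u_j / sqrt(<u_j, u_j>) where u_j is the displayed integer vector. Then <v, e_j> = <v, u_j> / sqrt(<u_j, u_j>), so |<v, e_j>|^2 = <v, u_j>^2 / <u_j, u_j>.
Coefficients: <v, e_1> = -6/sqrt(8), <v, e_2> = -3/sqrt(3).
Square and sum: Σ |<v, e_j>|^2 = 15/2.
Compute ||v||^2 = v·v = 9.
Deficit = 9 − 15/2 = 3/2 ≥ 0, confirming Bessel's inequality. (The deficit equals ||v − Σ <v,e_j> e_j||^2, the squared distance from v to span{e_j}.)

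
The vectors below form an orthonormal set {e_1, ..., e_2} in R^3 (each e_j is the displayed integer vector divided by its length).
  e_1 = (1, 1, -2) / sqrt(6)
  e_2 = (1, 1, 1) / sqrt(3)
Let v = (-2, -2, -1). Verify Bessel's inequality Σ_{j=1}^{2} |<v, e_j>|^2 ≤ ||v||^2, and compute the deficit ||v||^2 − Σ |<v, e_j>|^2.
Σ |<v, e_j>|^2 = 9; ||v||^2 = 9; deficit = 0

Write each e_j = u_j / sqrt(<u_j, u_j>) where u_j is the displayed integer vector. Then <v, e_j> = <v, u_j> / sqrt(<u_j, u_j>), so |<v, e_j>|^2 = <v, u_j>^2 / <u_j, u_j>.
Coefficients: <v, e_1> = -2/sqrt(6), <v, e_2> = -5/sqrt(3).
Square and sum: Σ |<v, e_j>|^2 = 9.
Compute ||v||^2 = v·v = 9.
Deficit = 9 − 9 = 0 ≥ 0, confirming Bessel's inequality. (The deficit equals ||v − Σ <v,e_j> e_j||^2, the squared distance from v to span{e_j}.)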